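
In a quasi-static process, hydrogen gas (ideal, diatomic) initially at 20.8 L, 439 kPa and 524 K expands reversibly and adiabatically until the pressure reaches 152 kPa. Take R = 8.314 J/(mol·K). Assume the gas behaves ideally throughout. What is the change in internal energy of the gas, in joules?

n = P₁V₁/(RT₁) = 439×20.8/(8.314×524) = 2.10 mol.
Adiabatic: T₂/T₁ = (P₂/P₁)^((γ−1)/γ) ⇒ T₂ = 524×(0.346)^0.286 = 387 K; V₂ = 44.4 L.
For an ideal gas ΔU = nCvΔT with Cv = (5/2)R = 20.8 J/(mol·K).
ΔU = 2.10×20.8×(387−524) = -5970 J.

-5970 J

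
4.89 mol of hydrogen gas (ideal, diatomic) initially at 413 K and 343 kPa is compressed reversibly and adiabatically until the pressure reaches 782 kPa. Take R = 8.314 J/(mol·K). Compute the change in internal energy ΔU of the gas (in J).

V₁ = nRT₁/P₁ = 4.89×8.314×413/343 = 49.0 L.
Adiabatic: T₂/T₁ = (P₂/P₁)^((γ−1)/γ) ⇒ T₂ = 413×(2.28)^0.286 = 523 K; V₂ = 27.2 L.
For an ideal gas ΔU = nCvΔT with Cv = (5/2)R = 20.8 J/(mol·K).
ΔU = 4.89×20.8×(523−413) = 11100 J.

11100 J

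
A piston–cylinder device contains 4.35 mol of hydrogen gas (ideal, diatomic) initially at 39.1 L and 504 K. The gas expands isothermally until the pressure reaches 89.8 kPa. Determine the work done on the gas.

P₁ = nRT₁/V₁ = 4.35×8.314×504/39.1 = 466 kPa.
Isothermal: T stays 504 K; PV = const ⇒ V₂ = 203 L, P₂ = 89.8 kPa.
W = nRT ln(V₂/V₁) = 4.35×8.314×504×ln(5.19) = 30000 J.
Work done on the gas = −W_by = -30000 J.

-30000 J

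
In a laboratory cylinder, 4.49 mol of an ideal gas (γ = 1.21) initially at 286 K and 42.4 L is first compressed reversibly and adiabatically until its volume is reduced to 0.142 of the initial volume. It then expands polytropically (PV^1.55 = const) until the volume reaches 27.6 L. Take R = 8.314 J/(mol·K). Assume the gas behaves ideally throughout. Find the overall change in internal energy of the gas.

-17700 J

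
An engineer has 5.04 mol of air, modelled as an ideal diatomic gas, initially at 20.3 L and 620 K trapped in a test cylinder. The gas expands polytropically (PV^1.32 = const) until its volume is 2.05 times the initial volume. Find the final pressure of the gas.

P₁ = nRT₁/V₁ = 5.04×8.314×620/20.3 = 1280 kPa.
Polytropic n=1.32: T₂ = T₁(V₁/V₂)^(n−1) = 620×(0.488)^0.32 = 493 K; P₂ = P₁(V₁/V₂)^n = 496 kPa.

496 kPa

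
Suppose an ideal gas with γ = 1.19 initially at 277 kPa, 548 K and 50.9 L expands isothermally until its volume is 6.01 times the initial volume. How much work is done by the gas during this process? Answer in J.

25300 J

n = P₁V₁/(RT₁) = 277×50.9/(8.314×548) = 3.09 mol.
Isothermal: T stays 548 K; PV = const ⇒ V₂ = 306 L, P₂ = 46.1 kPa.
W = nRT ln(V₂/V₁) = 3.09×8.314×548×ln(6.01) = 25300 J.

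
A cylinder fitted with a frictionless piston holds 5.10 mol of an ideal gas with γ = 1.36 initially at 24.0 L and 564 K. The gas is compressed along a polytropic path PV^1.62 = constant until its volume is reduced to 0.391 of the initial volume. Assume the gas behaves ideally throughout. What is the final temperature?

P₁ = nRT₁/V₁ = 5.10×8.314×564/24.0 = 996 kPa.
Polytropic n=1.62: T₂ = T₁(V₁/V₂)^(n−1) = 564×(2.56)^0.62 = 1010 K; P₂ = P₁(V₁/V₂)^n = 4560 kPa.

1010 K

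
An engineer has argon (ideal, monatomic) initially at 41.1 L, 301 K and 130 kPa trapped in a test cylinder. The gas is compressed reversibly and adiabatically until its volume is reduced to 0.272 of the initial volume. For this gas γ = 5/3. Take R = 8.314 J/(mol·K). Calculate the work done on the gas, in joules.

n = P₁V₁/(RT₁) = 130×41.1/(8.314×301) = 2.14 mol.
Adiabatic: TV^(γ−1) = const ⇒ T₂ = 301×(3.68)^0.667 = 717 K; PV^γ = const ⇒ P₂ = 1140 kPa.
ΔU = nCvΔT = 2.14×12.5×(717−301) = 11100 J.
Q = 0 for an adiabatic process, so W = −ΔU = -11100 J.
Work done on the gas = −W_by = 11100 J.

11100 J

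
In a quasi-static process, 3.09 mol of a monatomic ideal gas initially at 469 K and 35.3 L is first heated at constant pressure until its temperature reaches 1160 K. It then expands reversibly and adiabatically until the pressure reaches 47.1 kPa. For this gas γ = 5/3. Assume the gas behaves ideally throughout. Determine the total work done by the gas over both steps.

P₁ = nRT₁/V₁ = 3.09×8.314×469/35.3 = 341 kPa.
Step 1 — Isobaric: P stays 341 kPa; V/T = const ⇒ T₂ = 1160 K, V₂ = 87.3 L.
W = PΔV = 341×(87.3−35.3) kPa·L = 17800 J.
ΔU = nCvΔT = 3.09×12.5×(1160−469) = 26600 J.
Q = ΔU + W = nCpΔT = 44400 J.
State after step 1: P = 341 kPa, V = 87.3 L, T = 1160 K.
Step 2 — Adiabatic: T₂/T₁ = (P₂/P₁)^((γ−1)/γ) ⇒ T₂ = 1160×(0.138)^0.400 = 525 K; V₂ = 287 L.
ΔU = nCvΔT = 3.09×12.5×(525−1160) = -24500 J.
Q = 0 for an adiabatic process, so W = −ΔU = 24500 J.
Net over both steps: W = 42200 J, Q = 44400 J, ΔU = 2170 J.

42200 J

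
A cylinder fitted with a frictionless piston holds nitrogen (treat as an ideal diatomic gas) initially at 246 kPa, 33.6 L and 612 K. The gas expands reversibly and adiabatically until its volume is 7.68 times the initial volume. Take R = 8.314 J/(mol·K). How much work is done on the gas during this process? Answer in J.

-11500 J

n = P₁V₁/(RT₁) = 246×33.6/(8.314×612) = 1.62 mol.
Adiabatic: TV^(γ−1) = const ⇒ T₂ = 612×(0.130)^0.400 = 271 K; PV^γ = const ⇒ P₂ = 14.2 kPa.
ΔU = nCvΔT = 1.62×20.8×(271−612) = -11500 J.
Q = 0 for an adiabatic process, so W = −ΔU = 11500 J.
Work done on the gas = −W_by = -11500 J.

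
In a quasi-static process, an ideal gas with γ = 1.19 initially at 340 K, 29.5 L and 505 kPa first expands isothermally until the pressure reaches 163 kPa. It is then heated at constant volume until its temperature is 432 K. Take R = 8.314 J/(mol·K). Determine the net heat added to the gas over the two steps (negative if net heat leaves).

38100 J

n = P₁V₁/(RT₁) = 505×29.5/(8.314×340) = 5.27 mol.
Step 1 — Isothermal: T stays 340 K; PV = const ⇒ V₂ = 91.4 L, P₂ = 163 kPa.
ΔU = 0 (ideal gas, T constant).
W = nRT ln(V₂/V₁) = 5.27×8.314×340×ln(3.10) = 16800 J.
Q = ΔU + W = 16800 J.
State after step 1: P = 163 kPa, V = 91.4 L, T = 340 K.
Step 2 — Isochoric: V stays 91.4 L; P/T = const ⇒ T₂ = 432 K, P₂ = 207 kPa.
W = 0 (no volume change).
ΔU = nCvΔT = 5.27×43.8×(432−340) = 21200 J.
Q = ΔU = 21200 J.
Net over both steps: W = 16800 J, Q = 38100 J, ΔU = 21200 J.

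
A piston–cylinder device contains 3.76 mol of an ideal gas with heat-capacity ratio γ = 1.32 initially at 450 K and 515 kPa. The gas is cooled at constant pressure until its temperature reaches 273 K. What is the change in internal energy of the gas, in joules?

-17300 J

V₁ = nRT₁/P₁ = 3.76×8.314×450/515 = 27.3 L.
Isobaric: P stays 515 kPa; V/T = const ⇒ T₂ = 273 K, V₂ = 16.6 L.
For an ideal gas ΔU = nCvΔT with Cv = R/(γ−1) = 26.0 J/(mol·K).
ΔU = 3.76×26.0×(273−450) = -17300 J.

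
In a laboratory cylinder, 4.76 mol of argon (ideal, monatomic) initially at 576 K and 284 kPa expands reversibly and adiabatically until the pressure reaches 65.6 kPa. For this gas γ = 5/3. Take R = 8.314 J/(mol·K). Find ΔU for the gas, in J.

V₁ = nRT₁/P₁ = 4.76×8.314×576/284 = 80.3 L.
Adiabatic: T₂/T₁ = (P₂/P₁)^((γ−1)/γ) ⇒ T₂ = 576×(0.231)^0.400 = 321 K; V₂ = 193 L.
For an ideal gas ΔU = nCvΔT with Cv = (3/2)R = 12.5 J/(mol·K).
ΔU = 4.76×12.5×(321−576) = -15200 J.

-15200 J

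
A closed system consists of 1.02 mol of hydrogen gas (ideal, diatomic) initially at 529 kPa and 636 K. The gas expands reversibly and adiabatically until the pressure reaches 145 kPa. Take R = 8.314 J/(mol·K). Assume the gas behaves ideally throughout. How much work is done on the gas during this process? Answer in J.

V₁ = nRT₁/P₁ = 1.02×8.314×636/529 = 10.2 L.
Adiabatic: T₂/T₁ = (P₂/P₁)^((γ−1)/γ) ⇒ T₂ = 636×(0.274)^0.286 = 439 K; V₂ = 25.7 L.
ΔU = nCvΔT = 1.02×20.8×(439−636) = -4170 J.
Q = 0 for an adiabatic process, so W = −ΔU = 4170 J.
Work done on the gas = −W_by = -4170 J.

-4170 J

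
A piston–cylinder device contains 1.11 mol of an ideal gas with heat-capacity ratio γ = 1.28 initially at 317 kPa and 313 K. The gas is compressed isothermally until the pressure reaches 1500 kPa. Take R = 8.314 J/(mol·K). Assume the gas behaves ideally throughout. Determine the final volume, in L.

V₁ = nRT₁/P₁ = 1.11×8.314×313/317 = 9.11 L.
Isothermal: T stays 313 K; PV = const ⇒ V₂ = 1.93 L, P₂ = 1500 kPa.

1.93 L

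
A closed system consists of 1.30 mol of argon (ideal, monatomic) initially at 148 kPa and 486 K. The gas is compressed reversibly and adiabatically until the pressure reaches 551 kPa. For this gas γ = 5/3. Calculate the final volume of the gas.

16.1 L

V₁ = nRT₁/P₁ = 1.30×8.314×486/148 = 35.5 L.
Adiabatic: T₂/T₁ = (P₂/P₁)^((γ−1)/γ) ⇒ T₂ = 486×(3.72)^0.400 = 822 K; V₂ = 16.1 L.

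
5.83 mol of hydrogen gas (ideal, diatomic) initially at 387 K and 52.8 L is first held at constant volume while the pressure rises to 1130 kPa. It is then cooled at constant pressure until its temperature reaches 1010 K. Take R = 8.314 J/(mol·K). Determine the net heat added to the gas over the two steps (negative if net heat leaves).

64800 J

P₁ = nRT₁/V₁ = 5.83×8.314×387/52.8 = 355 kPa.
Step 1 — Isochoric: V stays 52.8 L; P/T = const ⇒ T₂ = 1230 K, P₂ = 1130 kPa.
W = 0 (no volume change).
ΔU = nCvΔT = 5.83×20.8×(1230−387) = 102000 J.
Q = ΔU = 102000 J.
State after step 1: P = 1130 kPa, V = 52.8 L, T = 1230 K.
Step 2 — Isobaric: P stays 1130 kPa; V/T = const ⇒ T₂ = 1010 K, V₂ = 43.3 L.
W = PΔV = 1130×(43.3−52.8) kPa·L = -10700 J.
ΔU = nCvΔT = 5.83×20.8×(1010−1230) = -26800 J.
Q = ΔU + W = nCpΔT = -37500 J.
Net over both steps: W = -10700 J, Q = 64800 J, ΔU = 75500 J.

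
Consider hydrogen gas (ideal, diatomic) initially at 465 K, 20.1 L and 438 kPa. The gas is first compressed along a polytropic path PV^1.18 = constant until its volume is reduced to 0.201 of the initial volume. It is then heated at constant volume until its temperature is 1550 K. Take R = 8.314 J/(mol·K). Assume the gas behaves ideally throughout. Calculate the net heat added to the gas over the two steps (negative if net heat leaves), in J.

35000 J

n = P₁V₁/(RT₁) = 438×20.1/(8.314×465) = 2.28 mol.
Step 1 — Polytropic n=1.18: T₂ = T₁(V₁/V₂)^(n−1) = 465×(4.98)^0.18 = 621 K; P₂ = P₁(V₁/V₂)^n = 2910 kPa.
W = (P₁V₁−P₂V₂)/(n−1) = (438×20.1−2910×4.04)/0.18 = -16400 J.
ΔU = nCvΔT = 2.28×20.8×(621−465) = 7370 J.
Q = ΔU + W = -9010 J.
State after step 1: P = 2910 kPa, V = 4.04 L, T = 621 K.
Step 2 — Isochoric: V stays 4.04 L; P/T = const ⇒ T₂ = 1550 K, P₂ = 7260 kPa.
W = 0 (no volume change).
ΔU = nCvΔT = 2.28×20.8×(1550−621) = 44000 J.
Q = ΔU = 44000 J.
Net over both steps: W = -16400 J, Q = 35000 J, ΔU = 51400 J.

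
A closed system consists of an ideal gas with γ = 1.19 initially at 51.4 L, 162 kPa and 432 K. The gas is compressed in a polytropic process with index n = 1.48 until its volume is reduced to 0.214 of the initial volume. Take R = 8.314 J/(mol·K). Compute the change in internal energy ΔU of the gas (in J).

n = P₁V₁/(RT₁) = 162×51.4/(8.314×432) = 2.32 mol.
Polytropic n=1.48: T₂ = T₁(V₁/V₂)^(n−1) = 432×(4.67)^0.48 = 905 K; P₂ = P₁(V₁/V₂)^n = 1590 kPa.
For an ideal gas ΔU = nCvΔT with Cv = R/(γ−1) = 43.8 J/(mol·K).
ΔU = 2.32×43.8×(905−432) = 48000 J.

48000 J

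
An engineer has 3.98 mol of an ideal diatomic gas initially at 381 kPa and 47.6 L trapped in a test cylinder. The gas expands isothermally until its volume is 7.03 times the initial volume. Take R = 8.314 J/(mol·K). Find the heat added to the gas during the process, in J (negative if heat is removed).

T₁ = P₁V₁/(nR) = 381×47.6/(3.98×8.314) = 548 K.
Isothermal: T stays 548 K; PV = const ⇒ V₂ = 335 L, P₂ = 54.2 kPa.
ΔU = 0 (ideal gas, T constant).
W = nRT ln(V₂/V₁) = 3.98×8.314×548×ln(7.03) = 35400 J.
Q = ΔU + W = 35400 J.

35400 J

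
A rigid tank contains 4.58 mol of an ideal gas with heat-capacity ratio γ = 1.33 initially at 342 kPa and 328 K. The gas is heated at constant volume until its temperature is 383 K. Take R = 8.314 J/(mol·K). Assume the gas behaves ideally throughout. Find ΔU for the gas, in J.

6350 J

V₁ = nRT₁/P₁ = 4.58×8.314×328/342 = 36.5 L.
Isochoric: V stays 36.5 L; P/T = const ⇒ T₂ = 383 K, P₂ = 399 kPa.
For an ideal gas ΔU = nCvΔT with Cv = R/(γ−1) = 25.2 J/(mol·K).
ΔU = 4.58×25.2×(383−328) = 6350 J.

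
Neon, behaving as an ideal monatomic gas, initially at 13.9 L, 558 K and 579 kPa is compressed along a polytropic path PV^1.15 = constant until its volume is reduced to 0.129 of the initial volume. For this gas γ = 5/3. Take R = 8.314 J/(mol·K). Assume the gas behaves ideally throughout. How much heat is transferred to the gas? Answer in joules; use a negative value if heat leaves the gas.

-15000 J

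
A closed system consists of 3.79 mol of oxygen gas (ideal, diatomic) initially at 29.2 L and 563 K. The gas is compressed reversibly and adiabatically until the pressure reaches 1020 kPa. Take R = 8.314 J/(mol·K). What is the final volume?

20.2 L

P₁ = nRT₁/V₁ = 3.79×8.314×563/29.2 = 608 kPa.
Adiabatic: T₂/T₁ = (P₂/P₁)^((γ−1)/γ) ⇒ T₂ = 563×(1.68)^0.286 = 653 K; V₂ = 20.2 L.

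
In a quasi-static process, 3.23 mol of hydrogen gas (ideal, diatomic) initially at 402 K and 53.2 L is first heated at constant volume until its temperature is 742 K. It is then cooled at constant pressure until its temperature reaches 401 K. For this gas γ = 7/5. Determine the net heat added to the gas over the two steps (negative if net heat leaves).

-9220 J

P₁ = nRT₁/V₁ = 3.23×8.314×402/53.2 = 203 kPa.
Step 1 — Isochoric: V stays 53.2 L; P/T = const ⇒ T₂ = 742 K, P₂ = 375 kPa.
W = 0 (no volume change).
ΔU = nCvΔT = 3.23×20.8×(742−402) = 22800 J.
Q = ΔU = 22800 J.
State after step 1: P = 375 kPa, V = 53.2 L, T = 742 K.
Step 2 — Isobaric: P stays 375 kPa; V/T = const ⇒ T₂ = 401 K, V₂ = 28.8 L.
W = PΔV = 375×(28.8−53.2) kPa·L = -9160 J.
ΔU = nCvΔT = 3.23×20.8×(401−742) = -22900 J.
Q = ΔU + W = nCpΔT = -32100 J.
Net over both steps: W = -9160 J, Q = -9220 J, ΔU = -67.1 J.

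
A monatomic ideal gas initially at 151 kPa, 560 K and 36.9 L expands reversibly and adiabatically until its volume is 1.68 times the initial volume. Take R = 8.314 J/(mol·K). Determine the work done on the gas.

n = P₁V₁/(RT₁) = 151×36.9/(8.314×560) = 1.20 mol.
Adiabatic: TV^(γ−1) = const ⇒ T₂ = 560×(0.595)^0.667 = 396 K; PV^γ = const ⇒ P₂ = 63.6 kPa.
ΔU = nCvΔT = 1.20×12.5×(396−560) = -2440 J.
Q = 0 for an adiabatic process, so W = −ΔU = 2440 J.
Work done on the gas = −W_by = -2440 J.

-2440 J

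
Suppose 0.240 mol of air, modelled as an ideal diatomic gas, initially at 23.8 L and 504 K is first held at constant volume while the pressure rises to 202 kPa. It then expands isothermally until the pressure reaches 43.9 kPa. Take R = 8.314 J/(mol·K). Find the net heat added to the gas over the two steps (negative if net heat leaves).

P₁ = nRT₁/V₁ = 0.240×8.314×504/23.8 = 42.3 kPa.
Step 1 — Isochoric: V stays 23.8 L; P/T = const ⇒ T₂ = 2410 K, P₂ = 202 kPa.
W = 0 (no volume change).
ΔU = nCvΔT = 0.240×20.8×(2410−504) = 9500 J.
Q = ΔU = 9500 J.
State after step 1: P = 202 kPa, V = 23.8 L, T = 2410 K.
Step 2 — Isothermal: T stays 2410 K; PV = const ⇒ V₂ = 110 L, P₂ = 43.9 kPa.
ΔU = 0 (ideal gas, T constant).
W = nRT ln(V₂/V₁) = 0.240×8.314×2410×ln(4.60) = 7340 J.
Q = ΔU + W = 7340 J.
Net over both steps: W = 7340 J, Q = 16800 J, ΔU = 9500 J.

16800 J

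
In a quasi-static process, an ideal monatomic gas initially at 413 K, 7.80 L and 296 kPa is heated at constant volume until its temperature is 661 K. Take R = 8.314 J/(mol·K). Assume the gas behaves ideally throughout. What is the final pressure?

Isochoric: V stays 7.80 L; P/T = const ⇒ T₂ = 661 K, P₂ = 474 kPa.

474 kPa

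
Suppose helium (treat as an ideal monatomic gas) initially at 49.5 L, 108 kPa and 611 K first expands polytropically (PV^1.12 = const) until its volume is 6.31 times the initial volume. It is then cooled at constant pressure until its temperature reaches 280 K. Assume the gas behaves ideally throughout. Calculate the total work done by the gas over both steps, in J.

n = P₁V₁/(RT₁) = 108×49.5/(8.314×611) = 1.05 mol.
Step 1 — Polytropic n=1.12: T₂ = T₁(V₁/V₂)^(n−1) = 611×(0.158)^0.12 = 490 K; P₂ = P₁(V₁/V₂)^n = 13.7 kPa.
W = (P₁V₁−P₂V₂)/(n−1) = (108×49.5−13.7×312)/0.12 = 8840 J.
ΔU = nCvΔT = 1.05×12.5×(490−611) = -1590 J.
Q = ΔU + W = 7250 J.
State after step 1: P = 13.7 kPa, V = 312 L, T = 490 K.
Step 2 — Isobaric: P stays 13.7 kPa; V/T = const ⇒ T₂ = 280 K, V₂ = 179 L.
W = PΔV = 13.7×(179−312) kPa·L = -1840 J.
ΔU = nCvΔT = 1.05×12.5×(280−490) = -2750 J.
Q = ΔU + W = nCpΔT = -4590 J.
Net over both steps: W = 7000 J, Q = 2660 J, ΔU = -4340 J.

7000 J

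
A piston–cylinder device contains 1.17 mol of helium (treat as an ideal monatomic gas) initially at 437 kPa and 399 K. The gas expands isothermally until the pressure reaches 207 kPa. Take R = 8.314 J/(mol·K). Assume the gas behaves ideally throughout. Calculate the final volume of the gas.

18.7 L

V₁ = nRT₁/P₁ = 1.17×8.314×399/437 = 8.88 L.
Isothermal: T stays 399 K; PV = const ⇒ V₂ = 18.7 L, P₂ = 207 kPa.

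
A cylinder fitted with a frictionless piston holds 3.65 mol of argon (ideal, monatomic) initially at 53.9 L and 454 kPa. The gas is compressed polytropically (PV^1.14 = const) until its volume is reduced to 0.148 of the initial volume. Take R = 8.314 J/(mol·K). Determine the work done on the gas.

T₁ = P₁V₁/(nR) = 454×53.9/(3.65×8.314) = 806 K.
Polytropic n=1.14: T₂ = T₁(V₁/V₂)^(n−1) = 806×(6.76)^0.14 = 1050 K; P₂ = P₁(V₁/V₂)^n = 4010 kPa.
W = (P₁V₁−P₂V₂)/(n−1) = (454×53.9−4010×7.98)/0.14 = -53600 J.
Work done on the gas = −W_by = 53600 J.

53600 J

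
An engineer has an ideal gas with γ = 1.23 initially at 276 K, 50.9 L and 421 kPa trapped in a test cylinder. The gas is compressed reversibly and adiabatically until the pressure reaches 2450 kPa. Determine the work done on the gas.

36300 J

n = P₁V₁/(RT₁) = 421×50.9/(8.314×276) = 9.34 mol.
Adiabatic: T₂/T₁ = (P₂/P₁)^((γ−1)/γ) ⇒ T₂ = 276×(5.82)^0.187 = 384 K; V₂ = 12.2 L.
ΔU = nCvΔT = 9.34×36.1×(384−276) = 36300 J.
Q = 0 for an adiabatic process, so W = −ΔU = -36300 J.
Work done on the gas = −W_by = 36300 J.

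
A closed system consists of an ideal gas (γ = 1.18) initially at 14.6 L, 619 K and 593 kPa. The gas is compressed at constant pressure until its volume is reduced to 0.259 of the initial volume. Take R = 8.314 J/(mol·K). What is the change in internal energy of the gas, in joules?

n = P₁V₁/(RT₁) = 593×14.6/(8.314×619) = 1.68 mol.
Isobaric: P stays 593 kPa; V/T = const ⇒ T₂ = 160 K, V₂ = 3.78 L.
For an ideal gas ΔU = nCvΔT with Cv = R/(γ−1) = 46.2 J/(mol·K).
ΔU = 1.68×46.2×(160−619) = -35600 J.

-35600 J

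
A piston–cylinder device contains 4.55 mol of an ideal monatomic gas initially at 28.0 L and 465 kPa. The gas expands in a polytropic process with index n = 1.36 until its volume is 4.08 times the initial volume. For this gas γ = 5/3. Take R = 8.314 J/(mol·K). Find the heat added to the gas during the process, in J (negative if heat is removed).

T₁ = P₁V₁/(nR) = 465×28.0/(4.55×8.314) = 344 K.
Polytropic n=1.36: T₂ = T₁(V₁/V₂)^(n−1) = 344×(0.245)^0.36 = 207 K; P₂ = P₁(V₁/V₂)^n = 68.7 kPa.
W = (P₁V₁−P₂V₂)/(n−1) = (465×28.0−68.7×114)/0.36 = 14400 J.
ΔU = nCvΔT = 4.55×12.5×(207−344) = -7760 J.
Q = ΔU + W = 6610 J.

6610 J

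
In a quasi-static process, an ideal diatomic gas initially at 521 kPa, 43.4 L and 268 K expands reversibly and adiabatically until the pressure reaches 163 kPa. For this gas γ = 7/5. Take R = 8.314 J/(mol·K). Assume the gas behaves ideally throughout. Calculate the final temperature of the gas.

Adiabatic: T₂/T₁ = (P₂/P₁)^((γ−1)/γ) ⇒ T₂ = 268×(0.313)^0.286 = 192 K; V₂ = 99.5 L.

192 K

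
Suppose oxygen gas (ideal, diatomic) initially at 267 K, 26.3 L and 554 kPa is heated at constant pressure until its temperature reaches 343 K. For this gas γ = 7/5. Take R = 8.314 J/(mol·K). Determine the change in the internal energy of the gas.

10400 J

n = P₁V₁/(RT₁) = 554×26.3/(8.314×267) = 6.56 mol.
Isobaric: P stays 554 kPa; V/T = const ⇒ T₂ = 343 K, V₂ = 33.8 L.
For an ideal gas ΔU = nCvΔT with Cv = (5/2)R = 20.8 J/(mol·K).
ΔU = 6.56×20.8×(343−267) = 10400 J.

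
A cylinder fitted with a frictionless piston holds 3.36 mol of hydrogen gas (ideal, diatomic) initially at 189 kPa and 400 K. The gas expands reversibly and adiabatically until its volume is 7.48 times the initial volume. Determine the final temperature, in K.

V₁ = nRT₁/P₁ = 3.36×8.314×400/189 = 59.1 L.
Adiabatic: TV^(γ−1) = const ⇒ T₂ = 400×(0.134)^0.400 = 179 K; PV^γ = const ⇒ P₂ = 11.3 kPa.

179 K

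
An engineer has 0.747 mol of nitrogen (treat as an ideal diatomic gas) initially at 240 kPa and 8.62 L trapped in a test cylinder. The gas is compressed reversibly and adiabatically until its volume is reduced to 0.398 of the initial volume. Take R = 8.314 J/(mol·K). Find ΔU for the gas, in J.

T₁ = P₁V₁/(nR) = 240×8.62/(0.747×8.314) = 333 K.
Adiabatic: TV^(γ−1) = const ⇒ T₂ = 333×(2.51)^0.400 = 482 K; PV^γ = const ⇒ P₂ = 872 kPa.
For an ideal gas ΔU = nCvΔT with Cv = (5/2)R = 20.8 J/(mol·K).
ΔU = 0.747×20.8×(482−333) = 2300 J.

2300 J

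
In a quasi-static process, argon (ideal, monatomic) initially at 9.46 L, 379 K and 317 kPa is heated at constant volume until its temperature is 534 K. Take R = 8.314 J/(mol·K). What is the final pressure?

447 kPa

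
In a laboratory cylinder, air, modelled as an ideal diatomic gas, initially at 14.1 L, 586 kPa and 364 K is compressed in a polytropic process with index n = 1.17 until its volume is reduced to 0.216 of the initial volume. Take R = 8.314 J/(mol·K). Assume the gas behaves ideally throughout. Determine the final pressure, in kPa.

3520 kPa

Polytropic n=1.17: T₂ = T₁(V₁/V₂)^(n−1) = 364×(4.63)^0.17 = 472 K; P₂ = P₁(V₁/V₂)^n = 3520 kPa.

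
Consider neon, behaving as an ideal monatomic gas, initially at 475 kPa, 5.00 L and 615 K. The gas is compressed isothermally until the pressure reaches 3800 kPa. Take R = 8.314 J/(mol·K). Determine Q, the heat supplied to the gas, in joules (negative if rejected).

-4940 J

n = P₁V₁/(RT₁) = 475×5.00/(8.314×615) = 0.464 mol.
Isothermal: T stays 615 K; PV = const ⇒ V₂ = 0.625 L, P₂ = 3800 kPa.
ΔU = 0 (ideal gas, T constant).
W = nRT ln(V₂/V₁) = 0.464×8.314×615×ln(0.125) = -4940 J.
Q = ΔU + W = -4940 J.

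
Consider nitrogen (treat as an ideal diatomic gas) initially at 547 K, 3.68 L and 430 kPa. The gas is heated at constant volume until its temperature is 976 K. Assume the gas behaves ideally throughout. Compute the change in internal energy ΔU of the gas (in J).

3100 J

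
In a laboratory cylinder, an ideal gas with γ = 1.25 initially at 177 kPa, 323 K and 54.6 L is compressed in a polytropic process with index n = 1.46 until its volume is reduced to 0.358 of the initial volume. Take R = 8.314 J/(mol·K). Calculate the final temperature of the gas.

518 K

Polytropic n=1.46: T₂ = T₁(V₁/V₂)^(n−1) = 323×(2.79)^0.46 = 518 K; P₂ = P₁(V₁/V₂)^n = 793 kPa.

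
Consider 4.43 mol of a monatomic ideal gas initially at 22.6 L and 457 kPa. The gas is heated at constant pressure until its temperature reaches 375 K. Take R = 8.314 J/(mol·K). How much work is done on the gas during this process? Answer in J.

-3480 J

T₁ = P₁V₁/(nR) = 457×22.6/(4.43×8.314) = 280 K.
Isobaric: P stays 457 kPa; V/T = const ⇒ T₂ = 375 K, V₂ = 30.2 L.
W = PΔV = 457×(30.2−22.6) kPa·L = 3480 J.
Work done on the gas = −W_by = -3480 J.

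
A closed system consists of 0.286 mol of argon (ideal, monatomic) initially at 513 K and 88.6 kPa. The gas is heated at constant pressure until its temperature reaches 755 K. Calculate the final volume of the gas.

V₁ = nRT₁/P₁ = 0.286×8.314×513/88.6 = 13.8 L.
Isobaric: P stays 88.6 kPa; V/T = const ⇒ T₂ = 755 K, V₂ = 20.3 L.

20.3 L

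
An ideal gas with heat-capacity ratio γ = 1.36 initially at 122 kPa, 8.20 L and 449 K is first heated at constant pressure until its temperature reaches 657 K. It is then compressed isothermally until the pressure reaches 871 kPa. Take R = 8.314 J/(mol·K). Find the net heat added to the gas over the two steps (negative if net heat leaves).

-1130 J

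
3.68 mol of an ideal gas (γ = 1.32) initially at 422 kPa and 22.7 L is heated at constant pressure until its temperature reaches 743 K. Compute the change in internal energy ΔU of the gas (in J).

T₁ = P₁V₁/(nR) = 422×22.7/(3.68×8.314) = 313 K.
Isobaric: P stays 422 kPa; V/T = const ⇒ T₂ = 743 K, V₂ = 53.9 L.
For an ideal gas ΔU = nCvΔT with Cv = R/(γ−1) = 26.0 J/(mol·K).
ΔU = 3.68×26.0×(743−313) = 41100 J.

41100 J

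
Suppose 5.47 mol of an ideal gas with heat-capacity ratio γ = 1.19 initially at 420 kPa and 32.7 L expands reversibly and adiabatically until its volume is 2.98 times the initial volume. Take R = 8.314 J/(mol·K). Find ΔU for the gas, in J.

T₁ = P₁V₁/(nR) = 420×32.7/(5.47×8.314) = 302 K.
Adiabatic: TV^(γ−1) = const ⇒ T₂ = 302×(0.336)^0.190 = 245 K; PV^γ = const ⇒ P₂ = 115 kPa.
For an ideal gas ΔU = nCvΔT with Cv = R/(γ−1) = 43.8 J/(mol·K).
ΔU = 5.47×43.8×(245−302) = -13500 J.

-13500 J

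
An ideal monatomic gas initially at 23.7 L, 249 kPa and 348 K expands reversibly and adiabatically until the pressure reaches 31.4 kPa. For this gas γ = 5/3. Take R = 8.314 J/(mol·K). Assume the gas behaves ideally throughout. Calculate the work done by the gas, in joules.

4990 J

n = P₁V₁/(RT₁) = 249×23.7/(8.314×348) = 2.04 mol.
Adiabatic: T₂/T₁ = (P₂/P₁)^((γ−1)/γ) ⇒ T₂ = 348×(0.126)^0.400 = 152 K; V₂ = 82.1 L.
ΔU = nCvΔT = 2.04×12.5×(152−348) = -4990 J.
Q = 0 for an adiabatic process, so W = −ΔU = 4990 J.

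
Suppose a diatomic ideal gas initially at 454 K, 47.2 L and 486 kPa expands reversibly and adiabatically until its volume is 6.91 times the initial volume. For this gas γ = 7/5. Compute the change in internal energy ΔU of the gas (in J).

-30900 J

n = P₁V₁/(RT₁) = 486×47.2/(8.314×454) = 6.08 mol.
Adiabatic: TV^(γ−1) = const ⇒ T₂ = 454×(0.145)^0.400 = 210 K; PV^γ = const ⇒ P₂ = 32.5 kPa.
For an ideal gas ΔU = nCvΔT with Cv = (5/2)R = 20.8 J/(mol·K).
ΔU = 6.08×20.8×(210−454) = -30900 J.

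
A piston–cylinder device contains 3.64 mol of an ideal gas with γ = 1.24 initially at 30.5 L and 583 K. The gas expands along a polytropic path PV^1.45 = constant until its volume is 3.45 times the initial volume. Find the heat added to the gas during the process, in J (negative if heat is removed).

-14700 J

P₁ = nRT₁/V₁ = 3.64×8.314×583/30.5 = 578 kPa.
Polytropic n=1.45: T₂ = T₁(V₁/V₂)^(n−1) = 583×(0.290)^0.45 = 334 K; P₂ = P₁(V₁/V₂)^n = 96.0 kPa.
W = (P₁V₁−P₂V₂)/(n−1) = (578×30.5−96.0×105)/0.45 = 16800 J.
ΔU = nCvΔT = 3.64×34.6×(334−583) = -31400 J.
Q = ΔU + W = -14700 J.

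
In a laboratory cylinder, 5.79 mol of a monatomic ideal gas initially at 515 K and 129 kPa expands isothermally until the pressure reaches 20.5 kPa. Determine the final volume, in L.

V₁ = nRT₁/P₁ = 5.79×8.314×515/129 = 192 L.
Isothermal: T stays 515 K; PV = const ⇒ V₂ = 1210 L, P₂ = 20.5 kPa.

1210 L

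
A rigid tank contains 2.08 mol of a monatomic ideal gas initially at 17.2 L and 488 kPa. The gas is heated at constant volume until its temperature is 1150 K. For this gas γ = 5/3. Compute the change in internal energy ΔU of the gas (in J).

17200 J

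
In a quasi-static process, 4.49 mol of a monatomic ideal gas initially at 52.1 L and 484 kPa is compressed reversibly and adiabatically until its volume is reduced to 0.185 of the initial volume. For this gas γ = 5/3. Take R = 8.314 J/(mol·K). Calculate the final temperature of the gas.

T₁ = P₁V₁/(nR) = 484×52.1/(4.49×8.314) = 676 K.
Adiabatic: TV^(γ−1) = const ⇒ T₂ = 676×(5.41)^0.667 = 2080 K; PV^γ = const ⇒ P₂ = 8060 kPa.

2080 K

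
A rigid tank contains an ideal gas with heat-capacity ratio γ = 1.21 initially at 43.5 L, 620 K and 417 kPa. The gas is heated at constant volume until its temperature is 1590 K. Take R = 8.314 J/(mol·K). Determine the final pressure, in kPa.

1070 kPa

Isochoric: V stays 43.5 L; P/T = const ⇒ T₂ = 1590 K, P₂ = 1070 kPa.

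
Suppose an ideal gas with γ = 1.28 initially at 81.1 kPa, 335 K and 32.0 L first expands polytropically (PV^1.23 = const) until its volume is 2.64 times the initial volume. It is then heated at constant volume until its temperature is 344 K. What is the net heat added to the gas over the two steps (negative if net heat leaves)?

n = P₁V₁/(RT₁) = 81.1×32.0/(8.314×335) = 0.932 mol.
Step 1 — Polytropic n=1.23: T₂ = T₁(V₁/V₂)^(n−1) = 335×(0.379)^0.23 = 268 K; P₂ = P₁(V₁/V₂)^n = 24.6 kPa.
W = (P₁V₁−P₂V₂)/(n−1) = (81.1×32.0−24.6×84.5)/0.23 = 2260 J.
ΔU = nCvΔT = 0.932×29.7×(268−335) = -1850 J.
Q = ΔU + W = 403 J.
State after step 1: P = 24.6 kPa, V = 84.5 L, T = 268 K.
Step 2 — Isochoric: V stays 84.5 L; P/T = const ⇒ T₂ = 344 K, P₂ = 31.5 kPa.
W = 0 (no volume change).
ΔU = nCvΔT = 0.932×29.7×(344−268) = 2100 J.
Q = ΔU = 2100 J.
Net over both steps: W = 2260 J, Q = 2510 J, ΔU = 249 J.

2510 J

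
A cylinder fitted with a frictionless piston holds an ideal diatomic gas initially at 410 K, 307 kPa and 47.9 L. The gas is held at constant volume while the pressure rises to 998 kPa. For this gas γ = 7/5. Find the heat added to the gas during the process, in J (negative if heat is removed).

n = P₁V₁/(RT₁) = 307×47.9/(8.314×410) = 4.31 mol.
Isochoric: V stays 47.9 L; P/T = const ⇒ T₂ = 1330 K, P₂ = 998 kPa.
W = 0 (no volume change).
ΔU = nCvΔT = 4.31×20.8×(1330−410) = 82700 J.
Q = ΔU = 82700 J.

82700 J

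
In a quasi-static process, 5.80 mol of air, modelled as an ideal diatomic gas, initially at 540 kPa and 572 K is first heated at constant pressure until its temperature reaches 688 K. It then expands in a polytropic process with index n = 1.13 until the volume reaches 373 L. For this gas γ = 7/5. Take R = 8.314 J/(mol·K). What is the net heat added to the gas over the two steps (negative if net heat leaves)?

55600 J

V₁ = nRT₁/P₁ = 5.80×8.314×572/540 = 51.1 L.
Step 1 — Isobaric: P stays 540 kPa; V/T = const ⇒ T₂ = 688 K, V₂ = 61.4 L.
W = PΔV = 540×(61.4−51.1) kPa·L = 5590 J.
ΔU = nCvΔT = 5.80×20.8×(688−572) = 14000 J.
Q = ΔU + W = nCpΔT = 19600 J.
State after step 1: P = 540 kPa, V = 61.4 L, T = 688 K.
Step 2 — Polytropic n=1.13: T₂ = T₁(V₁/V₂)^(n−1) = 688×(0.165)^0.13 = 544 K; P₂ = P₁(V₁/V₂)^n = 70.4 kPa.
W = (P₁V₁−P₂V₂)/(n−1) = (540×61.4−70.4×373)/0.13 = 53300 J.
ΔU = nCvΔT = 5.80×20.8×(544−688) = -17300 J.
Q = ΔU + W = 36000 J.
Net over both steps: W = 58900 J, Q = 55600 J, ΔU = -3350 J.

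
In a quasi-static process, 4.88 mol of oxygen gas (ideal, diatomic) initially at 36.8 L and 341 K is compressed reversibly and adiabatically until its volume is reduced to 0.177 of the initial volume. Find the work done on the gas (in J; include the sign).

P₁ = nRT₁/V₁ = 4.88×8.314×341/36.8 = 376 kPa.
Adiabatic: TV^(γ−1) = const ⇒ T₂ = 341×(5.65)^0.400 = 682 K; PV^γ = const ⇒ P₂ = 4250 kPa.
ΔU = nCvΔT = 4.88×20.8×(682−341) = 34600 J.
Q = 0 for an adiabatic process, so W = −ΔU = -34600 J.
Work done on the gas = −W_by = 34600 J.

34600 J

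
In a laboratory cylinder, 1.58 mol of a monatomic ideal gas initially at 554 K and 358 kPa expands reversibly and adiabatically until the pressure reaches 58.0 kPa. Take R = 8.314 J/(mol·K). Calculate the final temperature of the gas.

268 K

V₁ = nRT₁/P₁ = 1.58×8.314×554/358 = 20.3 L.
Adiabatic: T₂/T₁ = (P₂/P₁)^((γ−1)/γ) ⇒ T₂ = 554×(0.162)^0.400 = 268 K; V₂ = 60.6 L.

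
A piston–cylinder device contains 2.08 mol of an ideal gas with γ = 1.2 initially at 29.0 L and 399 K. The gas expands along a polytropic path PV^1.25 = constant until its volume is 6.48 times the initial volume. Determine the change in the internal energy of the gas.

P₁ = nRT₁/V₁ = 2.08×8.314×399/29.0 = 238 kPa.
Polytropic n=1.25: T₂ = T₁(V₁/V₂)^(n−1) = 399×(0.154)^0.25 = 250 K; P₂ = P₁(V₁/V₂)^n = 23.0 kPa.
For an ideal gas ΔU = nCvΔT with Cv = R/(γ−1) = 41.6 J/(mol·K).
ΔU = 2.08×41.6×(250−399) = -12900 J.

-12900 J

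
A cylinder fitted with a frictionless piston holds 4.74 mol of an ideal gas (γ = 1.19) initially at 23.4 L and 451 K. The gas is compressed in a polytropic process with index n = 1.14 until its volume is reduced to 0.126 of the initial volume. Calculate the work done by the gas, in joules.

P₁ = nRT₁/V₁ = 4.74×8.314×451/23.4 = 760 kPa.
Polytropic n=1.14: T₂ = T₁(V₁/V₂)^(n−1) = 451×(7.94)^0.14 = 603 K; P₂ = P₁(V₁/V₂)^n = 8060 kPa.
W = (P₁V₁−P₂V₂)/(n−1) = (760×23.4−8060×2.95)/0.14 = -42700 J.

-42700 J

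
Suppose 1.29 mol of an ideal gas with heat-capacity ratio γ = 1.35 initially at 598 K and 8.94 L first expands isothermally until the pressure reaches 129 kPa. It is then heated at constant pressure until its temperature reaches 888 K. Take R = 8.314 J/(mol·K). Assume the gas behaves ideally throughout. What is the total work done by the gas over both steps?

14100 J

P₁ = nRT₁/V₁ = 1.29×8.314×598/8.94 = 717 kPa.
Step 1 — Isothermal: T stays 598 K; PV = const ⇒ V₂ = 49.7 L, P₂ = 129 kPa.
ΔU = 0 (ideal gas, T constant).
W = nRT ln(V₂/V₁) = 1.29×8.314×598×ln(5.56) = 11000 J.
Q = ΔU + W = 11000 J.
State after step 1: P = 129 kPa, V = 49.7 L, T = 598 K.
Step 2 — Isobaric: P stays 129 kPa; V/T = const ⇒ T₂ = 888 K, V₂ = 73.8 L.
W = PΔV = 129×(73.8−49.7) kPa·L = 3110 J.
ΔU = nCvΔT = 1.29×23.8×(888−598) = 8890 J.
Q = ΔU + W = nCpΔT = 12000 J.
Net over both steps: W = 14100 J, Q = 23000 J, ΔU = 8890 J.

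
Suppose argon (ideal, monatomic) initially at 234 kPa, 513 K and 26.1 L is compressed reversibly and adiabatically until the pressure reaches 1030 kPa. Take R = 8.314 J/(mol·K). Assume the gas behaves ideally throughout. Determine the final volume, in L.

Adiabatic: T₂/T₁ = (P₂/P₁)^((γ−1)/γ) ⇒ T₂ = 513×(4.40)^0.400 = 928 K; V₂ = 10.7 L.

10.7 L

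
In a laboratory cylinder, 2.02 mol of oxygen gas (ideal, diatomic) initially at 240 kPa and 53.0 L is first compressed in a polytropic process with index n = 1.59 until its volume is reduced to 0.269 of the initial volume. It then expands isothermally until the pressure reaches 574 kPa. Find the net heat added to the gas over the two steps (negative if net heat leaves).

45500 J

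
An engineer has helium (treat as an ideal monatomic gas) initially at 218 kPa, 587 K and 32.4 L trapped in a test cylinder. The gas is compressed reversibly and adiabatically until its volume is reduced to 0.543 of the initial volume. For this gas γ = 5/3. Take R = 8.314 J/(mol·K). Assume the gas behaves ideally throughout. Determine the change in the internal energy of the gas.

5320 J

n = P₁V₁/(RT₁) = 218×32.4/(8.314×587) = 1.45 mol.
Adiabatic: TV^(γ−1) = const ⇒ T₂ = 587×(1.84)^0.667 = 882 K; PV^γ = const ⇒ P₂ = 603 kPa.
For an ideal gas ΔU = nCvΔT with Cv = (3/2)R = 12.5 J/(mol·K).
ΔU = 1.45×12.5×(882−587) = 5320 J.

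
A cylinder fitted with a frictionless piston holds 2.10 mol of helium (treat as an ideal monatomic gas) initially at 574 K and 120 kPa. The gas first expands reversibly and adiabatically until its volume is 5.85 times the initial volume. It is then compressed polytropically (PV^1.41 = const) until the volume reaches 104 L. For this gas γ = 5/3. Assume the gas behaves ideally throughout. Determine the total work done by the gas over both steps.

V₁ = nRT₁/P₁ = 2.10×8.314×574/120 = 83.5 L.
Step 1 — Adiabatic: TV^(γ−1) = const ⇒ T₂ = 574×(0.171)^0.667 = 177 K; PV^γ = const ⇒ P₂ = 6.32 kPa.
ΔU = nCvΔT = 2.10×12.5×(177−574) = -10400 J.
Q = 0 for an adiabatic process, so W = −ΔU = 10400 J.
State after step 1: P = 6.32 kPa, V = 489 L, T = 177 K.
Step 2 — Polytropic n=1.41: T₂ = T₁(V₁/V₂)^(n−1) = 177×(4.70)^0.41 = 333 K; P₂ = P₁(V₁/V₂)^n = 56.0 kPa.
W = (P₁V₁−P₂V₂)/(n−1) = (6.32×489−56.0×104)/0.41 = -6670 J.
ΔU = nCvΔT = 2.10×12.5×(333−177) = 4100 J.
Q = ΔU + W = -2570 J.
Net over both steps: W = 3730 J, Q = -2570 J, ΔU = -6300 J.

3730 J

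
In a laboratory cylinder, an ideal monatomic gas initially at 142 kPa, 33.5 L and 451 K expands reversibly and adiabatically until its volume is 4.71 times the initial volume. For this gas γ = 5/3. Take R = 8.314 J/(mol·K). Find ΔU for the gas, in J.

-4600 J

n = P₁V₁/(RT₁) = 142×33.5/(8.314×451) = 1.27 mol.
Adiabatic: TV^(γ−1) = const ⇒ T₂ = 451×(0.212)^0.667 = 161 K; PV^γ = const ⇒ P₂ = 10.7 kPa.
For an ideal gas ΔU = nCvΔT with Cv = (3/2)R = 12.5 J/(mol·K).
ΔU = 1.27×12.5×(161−451) = -4600 J.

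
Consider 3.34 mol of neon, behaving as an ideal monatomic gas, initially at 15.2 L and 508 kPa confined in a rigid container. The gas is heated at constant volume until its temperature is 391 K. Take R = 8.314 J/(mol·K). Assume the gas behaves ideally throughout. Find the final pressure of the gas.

T₁ = P₁V₁/(nR) = 508×15.2/(3.34×8.314) = 278 K.
Isochoric: V stays 15.2 L; P/T = const ⇒ T₂ = 391 K, P₂ = 714 kPa.

714 kPa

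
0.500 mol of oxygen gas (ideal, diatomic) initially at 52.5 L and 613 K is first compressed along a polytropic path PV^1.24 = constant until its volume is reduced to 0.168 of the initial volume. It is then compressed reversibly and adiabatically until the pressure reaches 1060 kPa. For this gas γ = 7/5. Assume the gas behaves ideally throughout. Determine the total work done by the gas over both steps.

P₁ = nRT₁/V₁ = 0.500×8.314×613/52.5 = 48.5 kPa.
Step 1 — Polytropic n=1.24: T₂ = T₁(V₁/V₂)^(n−1) = 613×(5.95)^0.24 = 941 K; P₂ = P₁(V₁/V₂)^n = 443 kPa.
W = (P₁V₁−P₂V₂)/(n−1) = (48.5×52.5−443×8.82)/0.24 = -5670 J.
ΔU = nCvΔT = 0.500×20.8×(941−613) = 3400 J.
Q = ΔU + W = -2270 J.
State after step 1: P = 443 kPa, V = 8.82 L, T = 941 K.
Step 2 — Adiabatic: T₂/T₁ = (P₂/P₁)^((γ−1)/γ) ⇒ T₂ = 941×(2.39)^0.286 = 1210 K; V₂ = 4.73 L.
ΔU = nCvΔT = 0.500×20.8×(1210−941) = 2760 J.
Q = 0 for an adiabatic process, so W = −ΔU = -2760 J.
Net over both steps: W = -8440 J, Q = -2270 J, ΔU = 6170 J.

-8440 J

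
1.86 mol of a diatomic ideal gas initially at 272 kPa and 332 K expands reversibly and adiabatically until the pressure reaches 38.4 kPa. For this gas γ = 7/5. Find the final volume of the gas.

V₁ = nRT₁/P₁ = 1.86×8.314×332/272 = 18.9 L.
Adiabatic: T₂/T₁ = (P₂/P₁)^((γ−1)/γ) ⇒ T₂ = 332×(0.141)^0.286 = 190 K; V₂ = 76.4 L.

76.4 L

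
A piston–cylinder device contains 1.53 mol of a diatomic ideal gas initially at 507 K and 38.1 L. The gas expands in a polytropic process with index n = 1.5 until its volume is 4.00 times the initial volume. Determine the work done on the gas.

-6450 J

P₁ = nRT₁/V₁ = 1.53×8.314×507/38.1 = 169 kPa.
Polytropic n=1.5: T₂ = T₁(V₁/V₂)^(n−1) = 507×(0.250)^0.50 = 254 K; P₂ = P₁(V₁/V₂)^n = 21.2 kPa.
W = (P₁V₁−P₂V₂)/(n−1) = (169×38.1−21.2×152)/0.50 = 6450 J.
Work done on the gas = −W_by = -6450 J.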